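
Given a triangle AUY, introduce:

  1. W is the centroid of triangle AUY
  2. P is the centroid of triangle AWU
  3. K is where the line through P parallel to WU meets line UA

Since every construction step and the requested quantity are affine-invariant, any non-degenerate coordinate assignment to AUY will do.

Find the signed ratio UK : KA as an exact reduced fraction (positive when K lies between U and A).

UK:KA = 1/2

Assign A = (0, 0), U = (1, 0), Y = (0, 1) — the answer is frame-independent, so this choice is without loss of generality.
1. W is the centroid of triangle AUY ⇒ W = (1/3, 1/3)
2. P is the centroid of triangle AWU ⇒ P = (4/9, 1/9)
3. K is where the line through P parallel to WU meets line UA ⇒ K = (2/3, 0)
K = U + t·(A−U) with t = 1/3, so UK:KA = t:(1−t) = 1/3:2/3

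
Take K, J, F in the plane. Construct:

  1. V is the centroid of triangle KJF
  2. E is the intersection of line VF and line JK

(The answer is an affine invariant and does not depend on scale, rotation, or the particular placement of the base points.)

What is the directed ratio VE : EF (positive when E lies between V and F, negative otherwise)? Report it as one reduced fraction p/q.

VE:EF = -1/3

Assign K = (0, 0), J = (1, 0), F = (0, 1) — the answer is frame-independent, so this choice is without loss of generality.
1. V is the centroid of triangle KJF ⇒ V = (1/3, 1/3)
2. E is the intersection of line VF and line JK ⇒ E = (1/2, 0)
E = V + t·(F−V) with t = -1/2, so VE:EF = t:(1−t) = -1/2:3/2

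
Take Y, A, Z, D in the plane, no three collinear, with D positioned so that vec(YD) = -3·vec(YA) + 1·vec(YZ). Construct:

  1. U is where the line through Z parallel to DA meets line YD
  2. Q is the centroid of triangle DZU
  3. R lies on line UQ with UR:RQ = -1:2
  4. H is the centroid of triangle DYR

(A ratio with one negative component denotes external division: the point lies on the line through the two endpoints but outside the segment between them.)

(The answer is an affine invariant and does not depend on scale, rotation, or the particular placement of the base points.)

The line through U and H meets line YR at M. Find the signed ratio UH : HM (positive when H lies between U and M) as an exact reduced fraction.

UH:HM = 11

Choose coordinates Y = (0, 0), A = (1, 0), Z = (0, 1), D = (-3, 1).
1. U is where the line through Z parallel to DA meets line YD ⇒ U = (-12, 4)
2. Q is the centroid of triangle DZU ⇒ Q = (-5, 2)
3. R lies on line UQ with UR:RQ = -1:2 ⇒ R = (-19, 6)
4. H is the centroid of triangle DYR ⇒ H = (-22/3, 7/3)
line UH meets YR at M = (-76/11, 24/11)
H = U + t·(M−U) with t = 11/12, so UH:HM = 11/12:1/12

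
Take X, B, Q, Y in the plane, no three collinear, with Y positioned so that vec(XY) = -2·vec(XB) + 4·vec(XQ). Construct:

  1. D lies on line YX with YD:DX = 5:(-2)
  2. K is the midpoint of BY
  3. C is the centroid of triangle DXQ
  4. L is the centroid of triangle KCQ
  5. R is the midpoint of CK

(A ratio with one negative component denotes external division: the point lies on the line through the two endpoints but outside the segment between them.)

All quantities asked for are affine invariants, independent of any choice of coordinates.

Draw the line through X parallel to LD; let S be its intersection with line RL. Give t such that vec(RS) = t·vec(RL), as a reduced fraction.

t = -95/17

Choose coordinates X = (0, 0), B = (1, 0), Q = (0, 1), Y = (-2, 4).
1. D lies on line YX with YD:DX = 5:(-2) ⇒ D = (4/3, -8/3)
2. K is the midpoint of BY ⇒ K = (-1/2, 2)
3. C is the centroid of triangle DXQ ⇒ C = (4/9, -5/9)
4. L is the centroid of triangle KCQ ⇒ L = (-1/54, 22/27)
5. R is the midpoint of CK ⇒ R = (-1/36, 13/18)
through X parallel to LD: direction (73/54, -94/27); meets RL at S = (-73/918, 94/459)
S = R + t·(L−R) with t = -95/17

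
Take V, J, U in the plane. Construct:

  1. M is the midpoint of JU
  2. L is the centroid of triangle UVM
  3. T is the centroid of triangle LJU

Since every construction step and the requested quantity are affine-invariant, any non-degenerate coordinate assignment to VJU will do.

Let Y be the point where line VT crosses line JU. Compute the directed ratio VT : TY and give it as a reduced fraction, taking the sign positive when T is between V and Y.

Choose coordinates V = (0, 0), J = (1, 0), U = (0, 1).
1. M is the midpoint of JU ⇒ M = (1/2, 1/2)
2. L is the centroid of triangle UVM ⇒ L = (1/6, 1/2)
3. T is the centroid of triangle LJU ⇒ T = (7/18, 1/2)
line VT meets JU at Y = (7/16, 9/16)
T = V + t·(Y−V) with t = 8/9, so VT:TY = 8/9:1/9

VT:TY = 8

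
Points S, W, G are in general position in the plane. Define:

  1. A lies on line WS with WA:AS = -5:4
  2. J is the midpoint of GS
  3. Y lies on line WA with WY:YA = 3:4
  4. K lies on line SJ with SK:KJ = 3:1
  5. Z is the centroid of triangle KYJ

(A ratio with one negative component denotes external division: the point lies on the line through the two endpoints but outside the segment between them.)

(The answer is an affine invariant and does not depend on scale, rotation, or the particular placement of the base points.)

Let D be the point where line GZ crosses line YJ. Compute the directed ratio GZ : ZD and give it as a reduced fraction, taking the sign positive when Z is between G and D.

GZ:ZD = -13

Work in coordinates with S = (0, 0), W = (1, 0), G = (0, 1).
1. A lies on line WS with WA:AS = -5:4 ⇒ A = (-4, 0)
2. J is the midpoint of GS ⇒ J = (0, 1/2)
3. Y lies on line WA with WY:YA = 3:4 ⇒ Y = (-8/7, 0)
4. K lies on line SJ with SK:KJ = 3:1 ⇒ K = (0, 3/8)
5. Z is the centroid of triangle KYJ ⇒ Z = (-8/21, 7/24)
line GZ meets YJ at D = (-32/91, 9/26)
Z = G + t·(D−G) with t = 13/12, so GZ:ZD = 13/12:-1/12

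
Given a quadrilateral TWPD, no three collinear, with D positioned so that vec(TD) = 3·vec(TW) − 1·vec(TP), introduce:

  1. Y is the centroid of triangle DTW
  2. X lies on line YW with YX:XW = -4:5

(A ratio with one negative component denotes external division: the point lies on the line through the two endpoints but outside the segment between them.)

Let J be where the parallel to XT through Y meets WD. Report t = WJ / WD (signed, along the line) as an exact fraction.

Choose coordinates T = (0, 0), W = (1, 0), P = (0, 1), D = (3, -1).
1. Y is the centroid of triangle DTW ⇒ Y = (4/3, -1/3)
2. X lies on line YW with YX:XW = -4:5 ⇒ X = (8/3, -5/3)
through Y parallel to XT: direction (-8/3, 5/3); meets WD at J = (0, 1/2)
J = W + t·(D−W) with t = -1/2

t = -1/2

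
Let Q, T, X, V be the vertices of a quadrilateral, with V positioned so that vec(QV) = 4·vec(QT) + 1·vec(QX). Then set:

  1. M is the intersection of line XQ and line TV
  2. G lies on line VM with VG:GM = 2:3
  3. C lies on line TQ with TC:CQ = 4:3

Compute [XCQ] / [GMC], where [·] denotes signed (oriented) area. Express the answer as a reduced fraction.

Set Q = (0, 0), T = (1, 0), X = (0, 1), V = (4, 1); any affine frame gives the same invariant.
1. M is the intersection of line XQ and line TV ⇒ M = (0, -1/3)
2. G lies on line VM with VG:GM = 2:3 ⇒ G = (12/5, 7/15)
3. C lies on line TQ with TC:CQ = 4:3 ⇒ C = (3/7, 0)
2·[XCQ] = -3/7, 2·[GMC] = -16/35
[XCQ]:[GMC] = -3/7:-16/35 = 15/16

[XCQ]:[GMC] = 15/16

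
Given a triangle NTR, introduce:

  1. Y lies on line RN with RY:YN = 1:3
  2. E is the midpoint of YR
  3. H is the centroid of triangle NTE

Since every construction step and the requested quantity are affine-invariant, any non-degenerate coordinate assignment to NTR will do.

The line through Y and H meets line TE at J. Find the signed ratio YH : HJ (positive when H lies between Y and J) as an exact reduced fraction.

Choose coordinates N = (0, 0), T = (1, 0), R = (0, 1).
1. Y lies on line RN with RY:YN = 1:3 ⇒ Y = (0, 3/4)
2. E is the midpoint of YR ⇒ E = (0, 7/8)
3. H is the centroid of triangle NTE ⇒ H = (1/3, 7/24)
line YH meets TE at J = (-1/4, 35/32)
H = Y + t·(J−Y) with t = -4/3, so YH:HJ = -4/3:7/3

YH:HJ = -4/7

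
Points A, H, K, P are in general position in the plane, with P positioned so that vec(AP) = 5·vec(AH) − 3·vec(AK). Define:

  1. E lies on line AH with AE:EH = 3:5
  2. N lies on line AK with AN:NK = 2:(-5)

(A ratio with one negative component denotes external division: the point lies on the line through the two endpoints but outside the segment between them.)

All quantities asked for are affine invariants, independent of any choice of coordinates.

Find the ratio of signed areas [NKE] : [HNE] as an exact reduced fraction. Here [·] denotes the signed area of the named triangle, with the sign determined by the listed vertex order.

Set A = (0, 0), H = (1, 0), K = (0, 1), P = (5, -3); any affine frame gives the same invariant.
1. E lies on line AH with AE:EH = 3:5 ⇒ E = (3/8, 0)
2. N lies on line AK with AN:NK = 2:(-5) ⇒ N = (0, -2/3)
2·[NKE] = -5/8, 2·[HNE] = -5/12
[NKE]:[HNE] = -5/8:-5/12 = 3/2

[NKE]:[HNE] = 3/2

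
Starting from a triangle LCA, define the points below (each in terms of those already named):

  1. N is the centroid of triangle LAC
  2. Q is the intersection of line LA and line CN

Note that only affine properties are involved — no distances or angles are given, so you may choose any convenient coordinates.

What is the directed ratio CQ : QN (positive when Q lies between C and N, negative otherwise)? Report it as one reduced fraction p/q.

Work in coordinates with L = (0, 0), C = (1, 0), A = (0, 1).
1. N is the centroid of triangle LAC ⇒ N = (1/3, 1/3)
2. Q is the intersection of line LA and line CN ⇒ Q = (0, 1/2)
Q = C + t·(N−C) with t = 3/2, so CQ:QN = t:(1−t) = 3/2:-1/2

CQ:QN = -3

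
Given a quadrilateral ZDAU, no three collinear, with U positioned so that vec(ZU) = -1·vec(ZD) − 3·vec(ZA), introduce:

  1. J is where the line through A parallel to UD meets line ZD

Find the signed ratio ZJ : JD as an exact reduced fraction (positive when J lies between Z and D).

Set Z = (0, 0), D = (1, 0), A = (0, 1), U = (-1, -3); any affine frame gives the same invariant.
1. J is where the line through A parallel to UD meets line ZD ⇒ J = (-2/3, 0)
J = Z + t·(D−Z) with t = -2/3, so ZJ:JD = t:(1−t) = -2/3:5/3

ZJ:JD = -2/5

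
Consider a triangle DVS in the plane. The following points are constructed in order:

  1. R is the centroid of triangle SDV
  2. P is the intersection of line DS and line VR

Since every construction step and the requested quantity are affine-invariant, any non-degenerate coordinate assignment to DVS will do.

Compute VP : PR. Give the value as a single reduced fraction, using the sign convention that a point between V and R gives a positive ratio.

Work in coordinates with D = (0, 0), V = (1, 0), S = (0, 1).
1. R is the centroid of triangle SDV ⇒ R = (1/3, 1/3)
2. P is the intersection of line DS and line VR ⇒ P = (0, 1/2)
P = V + t·(R−V) with t = 3/2, so VP:PR = t:(1−t) = 3/2:-1/2

VP:PR = -3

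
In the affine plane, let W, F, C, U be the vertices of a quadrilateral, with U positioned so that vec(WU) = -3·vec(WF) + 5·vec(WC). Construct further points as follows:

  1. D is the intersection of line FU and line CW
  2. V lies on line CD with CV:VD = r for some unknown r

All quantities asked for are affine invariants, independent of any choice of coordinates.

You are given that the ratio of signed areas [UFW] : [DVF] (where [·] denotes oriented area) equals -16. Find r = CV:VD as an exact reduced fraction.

r = -1/5

Set W = (0, 0), F = (1, 0), C = (0, 1), U = (-3, 5); any affine frame gives the same invariant.
1. D is the intersection of line FU and line CW ⇒ D = (0, 5/4)
2. With CV:VD = r, write λ = r/(r+1) so V = C + λ·(D−C); V is affine-linear in λ
Every point depending on V is an affine combination of V and λ-independent points, so each such coordinate is linear in λ; the λ² term in each signed area is a multiple of (D−C)×(D−C) = 0, so 2·[UFW] and 2·[DVF] are each linear in λ. Evaluating at λ=0 and λ=1:
  2·[UFW] = -5,   2·[DVF] = -1/4·λ + 1/4
So [UFW]:[DVF] = (-5) / (-1/4·λ + 1/4). Setting this equal to -16:
  -5 = -16·(-1/4·λ + 1/4)  ⇒  λ = -1/4
Then r = λ/(1−λ) = (-1/4)/(5/4) = -1/5. Check: with r = -1/5, V = (0, 15/16) and [UFW]:[DVF] = -16 as required.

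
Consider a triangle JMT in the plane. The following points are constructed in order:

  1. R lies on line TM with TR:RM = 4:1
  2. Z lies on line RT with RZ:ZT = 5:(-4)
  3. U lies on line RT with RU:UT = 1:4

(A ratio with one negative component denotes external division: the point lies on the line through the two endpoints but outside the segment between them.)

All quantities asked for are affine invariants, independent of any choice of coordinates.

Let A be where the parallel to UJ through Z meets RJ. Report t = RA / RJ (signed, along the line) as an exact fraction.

t = 25

Work in coordinates with J = (0, 0), M = (1, 0), T = (0, 1).
1. R lies on line TM with TR:RM = 4:1 ⇒ R = (4/5, 1/5)
2. Z lies on line RT with RZ:ZT = 5:(-4) ⇒ Z = (-16/5, 21/5)
3. U lies on line RT with RU:UT = 1:4 ⇒ U = (16/25, 9/25)
through Z parallel to UJ: direction (-16/25, -9/25); meets RJ at A = (-96/5, -24/5)
A = R + t·(J−R) with t = 25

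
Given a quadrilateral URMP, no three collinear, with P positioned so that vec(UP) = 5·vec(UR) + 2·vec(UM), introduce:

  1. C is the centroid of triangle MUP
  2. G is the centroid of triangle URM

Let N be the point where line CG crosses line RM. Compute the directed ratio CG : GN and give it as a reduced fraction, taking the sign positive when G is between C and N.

Set U = (0, 0), R = (1, 0), M = (0, 1), P = (5, 2); any affine frame gives the same invariant.
1. C is the centroid of triangle MUP ⇒ C = (5/3, 1)
2. G is the centroid of triangle URM ⇒ G = (1/3, 1/3)
line CG meets RM at N = (5/9, 4/9)
G = C + t·(N−C) with t = 6/5, so CG:GN = 6/5:-1/5

CG:GN = -6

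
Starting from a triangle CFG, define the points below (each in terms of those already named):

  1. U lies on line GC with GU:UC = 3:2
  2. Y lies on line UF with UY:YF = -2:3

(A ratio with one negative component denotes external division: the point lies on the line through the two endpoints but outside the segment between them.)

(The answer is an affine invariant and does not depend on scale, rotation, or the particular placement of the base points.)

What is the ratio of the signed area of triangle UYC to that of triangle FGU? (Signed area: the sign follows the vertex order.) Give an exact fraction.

Assign C = (0, 0), F = (1, 0), G = (0, 1) — the answer is frame-independent, so this choice is without loss of generality.
1. U lies on line GC with GU:UC = 3:2 ⇒ U = (0, 2/5)
2. Y lies on line UF with UY:YF = -2:3 ⇒ Y = (-2, 6/5)
2·[UYC] = 4/5, 2·[FGU] = 3/5
[UYC]:[FGU] = 4/5:3/5 = 4/3

[UYC]:[FGU] = 4/3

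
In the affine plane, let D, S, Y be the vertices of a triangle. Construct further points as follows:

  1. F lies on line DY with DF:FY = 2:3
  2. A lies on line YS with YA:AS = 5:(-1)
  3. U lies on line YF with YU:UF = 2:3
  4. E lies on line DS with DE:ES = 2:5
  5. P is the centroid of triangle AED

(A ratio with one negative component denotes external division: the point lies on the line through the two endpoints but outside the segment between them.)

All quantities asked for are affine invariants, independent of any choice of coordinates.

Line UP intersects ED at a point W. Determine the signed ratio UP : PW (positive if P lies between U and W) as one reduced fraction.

Assign D = (0, 0), S = (1, 0), Y = (0, 1) — the answer is frame-independent, so this choice is without loss of generality.
1. F lies on line DY with DF:FY = 2:3 ⇒ F = (0, 2/5)
2. A lies on line YS with YA:AS = 5:(-1) ⇒ A = (5/4, -1/4)
3. U lies on line YF with YU:UF = 2:3 ⇒ U = (0, 19/25)
4. E lies on line DS with DE:ES = 2:5 ⇒ E = (2/7, 0)
5. P is the centroid of triangle AED ⇒ P = (43/84, -1/12)
line UP meets ED at W = (817/1771, 0)
P = U + t·(W−U) with t = 253/228, so UP:PW = 253/228:-25/228

UP:PW = -253/25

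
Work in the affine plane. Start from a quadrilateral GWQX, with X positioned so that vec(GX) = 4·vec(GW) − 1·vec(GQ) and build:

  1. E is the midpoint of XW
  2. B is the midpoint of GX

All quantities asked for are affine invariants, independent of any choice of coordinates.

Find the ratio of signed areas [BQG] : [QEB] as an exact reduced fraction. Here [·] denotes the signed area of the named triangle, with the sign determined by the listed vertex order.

[BQG]:[QEB] = -8/3

Choose coordinates G = (0, 0), W = (1, 0), Q = (0, 1), X = (4, -1).
1. E is the midpoint of XW ⇒ E = (5/2, -1/2)
2. B is the midpoint of GX ⇒ B = (2, -1/2)
2·[BQG] = 2, 2·[QEB] = -3/4
[BQG]:[QEB] = 2:-3/4 = -8/3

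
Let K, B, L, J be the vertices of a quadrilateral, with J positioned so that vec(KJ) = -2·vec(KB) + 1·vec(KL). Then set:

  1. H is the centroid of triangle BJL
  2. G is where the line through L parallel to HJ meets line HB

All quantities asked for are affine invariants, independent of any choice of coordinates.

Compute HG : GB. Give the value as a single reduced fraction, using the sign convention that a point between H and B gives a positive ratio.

Work in coordinates with K = (0, 0), B = (1, 0), L = (0, 1), J = (-2, 1).
1. H is the centroid of triangle BJL ⇒ H = (-1/3, 2/3)
2. G is where the line through L parallel to HJ meets line HB ⇒ G = (-5/3, 4/3)
G = H + t·(B−H) with t = -1, so HG:GB = t:(1−t) = -1:2

HG:GB = -1/2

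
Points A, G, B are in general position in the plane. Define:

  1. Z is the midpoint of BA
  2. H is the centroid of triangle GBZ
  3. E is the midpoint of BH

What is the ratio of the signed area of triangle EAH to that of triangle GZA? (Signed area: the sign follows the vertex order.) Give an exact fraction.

[EAH]:[GZA] = 1/3

Work in coordinates with A = (0, 0), G = (1, 0), B = (0, 1).
1. Z is the midpoint of BA ⇒ Z = (0, 1/2)
2. H is the centroid of triangle GBZ ⇒ H = (1/3, 1/2)
3. E is the midpoint of BH ⇒ E = (1/6, 3/4)
2·[EAH] = 1/6, 2·[GZA] = 1/2
[EAH]:[GZA] = 1/6:1/2 = 1/3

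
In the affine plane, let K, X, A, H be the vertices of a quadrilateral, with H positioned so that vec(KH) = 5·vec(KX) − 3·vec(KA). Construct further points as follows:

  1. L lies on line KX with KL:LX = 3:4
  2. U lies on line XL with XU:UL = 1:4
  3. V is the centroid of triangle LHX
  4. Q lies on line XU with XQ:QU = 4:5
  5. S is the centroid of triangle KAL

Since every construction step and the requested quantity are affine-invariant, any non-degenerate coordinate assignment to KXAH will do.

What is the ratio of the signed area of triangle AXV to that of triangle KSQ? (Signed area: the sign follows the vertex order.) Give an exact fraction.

[AXV]:[KSQ] = -135/299

Assign K = (0, 0), X = (1, 0), A = (0, 1), H = (5, -3) — the answer is frame-independent, so this choice is without loss of generality.
1. L lies on line KX with KL:LX = 3:4 ⇒ L = (3/7, 0)
2. U lies on line XL with XU:UL = 1:4 ⇒ U = (31/35, 0)
3. V is the centroid of triangle LHX ⇒ V = (15/7, -1)
4. Q lies on line XU with XQ:QU = 4:5 ⇒ Q = (299/315, 0)
5. S is the centroid of triangle KAL ⇒ S = (1/7, 1/3)
2·[AXV] = 1/7, 2·[KSQ] = -299/945
[AXV]:[KSQ] = 1/7:-299/945 = -135/299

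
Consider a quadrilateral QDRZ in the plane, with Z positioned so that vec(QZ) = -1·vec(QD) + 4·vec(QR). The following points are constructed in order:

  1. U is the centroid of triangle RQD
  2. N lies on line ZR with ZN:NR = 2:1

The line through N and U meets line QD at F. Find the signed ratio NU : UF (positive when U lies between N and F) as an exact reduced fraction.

NU:UF = 5

Choose coordinates Q = (0, 0), D = (1, 0), R = (0, 1), Z = (-1, 4).
1. U is the centroid of triangle RQD ⇒ U = (1/3, 1/3)
2. N lies on line ZR with ZN:NR = 2:1 ⇒ N = (-1/3, 2)
line NU meets QD at F = (7/15, 0)
U = N + t·(F−N) with t = 5/6, so NU:UF = 5/6:1/6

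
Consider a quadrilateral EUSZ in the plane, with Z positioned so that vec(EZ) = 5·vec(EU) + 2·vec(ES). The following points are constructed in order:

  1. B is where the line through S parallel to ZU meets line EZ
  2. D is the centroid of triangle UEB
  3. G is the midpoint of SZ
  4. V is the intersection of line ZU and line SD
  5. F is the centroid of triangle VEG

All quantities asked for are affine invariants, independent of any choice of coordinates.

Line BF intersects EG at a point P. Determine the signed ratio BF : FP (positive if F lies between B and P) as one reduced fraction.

Work in coordinates with E = (0, 0), U = (1, 0), S = (0, 1), Z = (5, 2).
1. B is where the line through S parallel to ZU meets line EZ ⇒ B = (-10, -4)
2. D is the centroid of triangle UEB ⇒ D = (-3, -4/3)
3. G is the midpoint of SZ ⇒ G = (5/2, 3/2)
4. V is the intersection of line ZU and line SD ⇒ V = (-27/5, -16/5)
5. F is the centroid of triangle VEG ⇒ F = (-29/30, -17/30)
line BF meets EG at P = (-135/149, -81/149)
F = B + t·(P−B) with t = 149/150, so BF:FP = 149/150:1/150

BF:FP = 149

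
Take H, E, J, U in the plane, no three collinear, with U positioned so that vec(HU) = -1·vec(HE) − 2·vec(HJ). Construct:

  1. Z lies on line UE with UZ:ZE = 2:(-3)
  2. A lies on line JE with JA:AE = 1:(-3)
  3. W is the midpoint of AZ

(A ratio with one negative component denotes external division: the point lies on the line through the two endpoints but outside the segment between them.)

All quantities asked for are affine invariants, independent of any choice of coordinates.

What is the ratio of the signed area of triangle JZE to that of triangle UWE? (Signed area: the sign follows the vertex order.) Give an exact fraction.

[JZE]:[UWE] = -4

Choose coordinates H = (0, 0), E = (1, 0), J = (0, 1), U = (-1, -2).
1. Z lies on line UE with UZ:ZE = 2:(-3) ⇒ Z = (-5, -6)
2. A lies on line JE with JA:AE = 1:(-3) ⇒ A = (-1/2, 3/2)
3. W is the midpoint of AZ ⇒ W = (-11/4, -9/4)
2·[JZE] = 12, 2·[UWE] = -3
[JZE]:[UWE] = 12:-3 = -4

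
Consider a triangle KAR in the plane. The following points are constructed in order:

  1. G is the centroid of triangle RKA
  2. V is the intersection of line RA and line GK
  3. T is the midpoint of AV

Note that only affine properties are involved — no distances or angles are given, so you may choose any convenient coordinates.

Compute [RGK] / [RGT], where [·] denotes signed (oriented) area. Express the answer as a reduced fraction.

Set K = (0, 0), A = (1, 0), R = (0, 1); any affine frame gives the same invariant.
1. G is the centroid of triangle RKA ⇒ G = (1/3, 1/3)
2. V is the intersection of line RA and line GK ⇒ V = (1/2, 1/2)
3. T is the midpoint of AV ⇒ T = (3/4, 1/4)
2·[RGK] = -1/3, 2·[RGT] = 1/4
[RGK]:[RGT] = -1/3:1/4 = -4/3

[RGK]:[RGT] = -4/3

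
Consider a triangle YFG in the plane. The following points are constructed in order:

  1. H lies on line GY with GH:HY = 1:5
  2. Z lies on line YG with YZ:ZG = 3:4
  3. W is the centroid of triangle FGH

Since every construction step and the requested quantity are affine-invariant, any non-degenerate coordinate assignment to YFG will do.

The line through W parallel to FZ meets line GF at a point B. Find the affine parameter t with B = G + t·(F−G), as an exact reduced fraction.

Work in coordinates with Y = (0, 0), F = (1, 0), G = (0, 1).
1. H lies on line GY with GH:HY = 1:5 ⇒ H = (0, 5/6)
2. Z lies on line YG with YZ:ZG = 3:4 ⇒ Z = (0, 3/7)
3. W is the centroid of triangle FGH ⇒ W = (1/3, 11/18)
through W parallel to FZ: direction (-1, 3/7); meets GF at B = (31/72, 41/72)
B = G + t·(F−G) with t = 31/72

t = 31/72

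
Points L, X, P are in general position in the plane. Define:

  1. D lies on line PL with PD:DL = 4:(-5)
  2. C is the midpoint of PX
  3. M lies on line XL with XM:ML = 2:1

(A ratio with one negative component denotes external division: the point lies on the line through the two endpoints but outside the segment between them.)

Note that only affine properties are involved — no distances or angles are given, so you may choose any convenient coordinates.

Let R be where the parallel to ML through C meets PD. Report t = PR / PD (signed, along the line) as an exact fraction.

Work in coordinates with L = (0, 0), X = (1, 0), P = (0, 1).
1. D lies on line PL with PD:DL = 4:(-5) ⇒ D = (0, 5)
2. C is the midpoint of PX ⇒ C = (1/2, 1/2)
3. M lies on line XL with XM:ML = 2:1 ⇒ M = (1/3, 0)
through C parallel to ML: direction (-1/3, 0); meets PD at R = (0, 1/2)
R = P + t·(D−P) with t = -1/8

t = -1/8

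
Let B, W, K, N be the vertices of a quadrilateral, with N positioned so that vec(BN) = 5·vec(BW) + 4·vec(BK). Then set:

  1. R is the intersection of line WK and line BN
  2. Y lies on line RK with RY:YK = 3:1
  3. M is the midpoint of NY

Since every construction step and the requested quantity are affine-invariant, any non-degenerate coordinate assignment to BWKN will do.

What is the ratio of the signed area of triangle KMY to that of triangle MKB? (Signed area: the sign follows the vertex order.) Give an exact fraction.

Choose coordinates B = (0, 0), W = (1, 0), K = (0, 1), N = (5, 4).
1. R is the intersection of line WK and line BN ⇒ R = (5/9, 4/9)
2. Y lies on line RK with RY:YK = 3:1 ⇒ Y = (5/36, 31/36)
3. M is the midpoint of NY ⇒ M = (185/72, 175/72)
2·[KMY] = -5/9, 2·[MKB] = 185/72
[KMY]:[MKB] = -5/9:185/72 = -8/37

[KMY]:[MKB] = -8/37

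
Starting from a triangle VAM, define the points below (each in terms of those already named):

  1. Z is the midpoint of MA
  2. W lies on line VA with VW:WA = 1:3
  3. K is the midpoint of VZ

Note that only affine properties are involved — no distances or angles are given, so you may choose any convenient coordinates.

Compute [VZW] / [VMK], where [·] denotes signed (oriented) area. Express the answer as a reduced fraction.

Work in coordinates with V = (0, 0), A = (1, 0), M = (0, 1).
1. Z is the midpoint of MA ⇒ Z = (1/2, 1/2)
2. W lies on line VA with VW:WA = 1:3 ⇒ W = (1/4, 0)
3. K is the midpoint of VZ ⇒ K = (1/4, 1/4)
2·[VZW] = -1/8, 2·[VMK] = -1/4
[VZW]:[VMK] = -1/8:-1/4 = 1/2

[VZW]:[VMK] = 1/2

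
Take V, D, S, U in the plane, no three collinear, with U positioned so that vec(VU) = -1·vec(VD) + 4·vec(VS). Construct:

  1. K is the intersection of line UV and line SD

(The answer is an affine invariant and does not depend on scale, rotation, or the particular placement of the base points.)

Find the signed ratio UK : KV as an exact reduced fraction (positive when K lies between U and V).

Work in coordinates with V = (0, 0), D = (1, 0), S = (0, 1), U = (-1, 4).
1. K is the intersection of line UV and line SD ⇒ K = (-1/3, 4/3)
K = U + t·(V−U) with t = 2/3, so UK:KV = t:(1−t) = 2/3:1/3

UK:KV = 2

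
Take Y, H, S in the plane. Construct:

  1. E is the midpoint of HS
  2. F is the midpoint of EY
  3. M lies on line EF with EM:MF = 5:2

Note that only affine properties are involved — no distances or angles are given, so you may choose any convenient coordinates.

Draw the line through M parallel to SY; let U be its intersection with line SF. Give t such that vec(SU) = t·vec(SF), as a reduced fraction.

Set Y = (0, 0), H = (1, 0), S = (0, 1); any affine frame gives the same invariant.
1. E is the midpoint of HS ⇒ E = (1/2, 1/2)
2. F is the midpoint of EY ⇒ F = (1/4, 1/4)
3. M lies on line EF with EM:MF = 5:2 ⇒ M = (9/28, 9/28)
through M parallel to SY: direction (0, -1); meets SF at U = (9/28, 1/28)
U = S + t·(F−S) with t = 9/7

t = 9/7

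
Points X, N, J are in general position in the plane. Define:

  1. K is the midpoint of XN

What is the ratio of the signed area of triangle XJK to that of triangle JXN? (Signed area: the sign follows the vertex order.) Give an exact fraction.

[XJK]:[JXN] = -1/2

Work in coordinates with X = (0, 0), N = (1, 0), J = (0, 1).
1. K is the midpoint of XN ⇒ K = (1/2, 0)
2·[XJK] = -1/2, 2·[JXN] = 1
[XJK]:[JXN] = -1/2:1 = -1/2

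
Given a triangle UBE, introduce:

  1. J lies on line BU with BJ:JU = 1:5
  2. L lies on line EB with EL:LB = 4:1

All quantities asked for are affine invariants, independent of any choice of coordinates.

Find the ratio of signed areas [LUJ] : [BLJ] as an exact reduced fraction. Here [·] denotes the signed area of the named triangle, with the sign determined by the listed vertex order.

[LUJ]:[BLJ] = 5

Choose coordinates U = (0, 0), B = (1, 0), E = (0, 1).
1. J lies on line BU with BJ:JU = 1:5 ⇒ J = (5/6, 0)
2. L lies on line EB with EL:LB = 4:1 ⇒ L = (4/5, 1/5)
2·[LUJ] = 1/6, 2·[BLJ] = 1/30
[LUJ]:[BLJ] = 1/6:1/30 = 5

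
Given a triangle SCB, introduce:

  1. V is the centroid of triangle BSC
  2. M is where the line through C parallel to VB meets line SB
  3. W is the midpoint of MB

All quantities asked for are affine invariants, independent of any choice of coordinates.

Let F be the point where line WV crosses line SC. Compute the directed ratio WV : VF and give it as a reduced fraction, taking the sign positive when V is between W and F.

WV:VF = 7/2

Assign S = (0, 0), C = (1, 0), B = (0, 1) — the answer is frame-independent, so this choice is without loss of generality.
1. V is the centroid of triangle BSC ⇒ V = (1/3, 1/3)
2. M is where the line through C parallel to VB meets line SB ⇒ M = (0, 2)
3. W is the midpoint of MB ⇒ W = (0, 3/2)
line WV meets SC at F = (3/7, 0)
V = W + t·(F−W) with t = 7/9, so WV:VF = 7/9:2/9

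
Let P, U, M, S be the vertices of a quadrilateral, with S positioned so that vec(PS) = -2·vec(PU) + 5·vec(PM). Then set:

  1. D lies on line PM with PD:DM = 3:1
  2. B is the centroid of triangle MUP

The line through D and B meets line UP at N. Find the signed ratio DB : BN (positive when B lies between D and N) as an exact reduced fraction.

Work in coordinates with P = (0, 0), U = (1, 0), M = (0, 1), S = (-2, 5).
1. D lies on line PM with PD:DM = 3:1 ⇒ D = (0, 3/4)
2. B is the centroid of triangle MUP ⇒ B = (1/3, 1/3)
line DB meets UP at N = (3/5, 0)
B = D + t·(N−D) with t = 5/9, so DB:BN = 5/9:4/9

DB:BN = 5/4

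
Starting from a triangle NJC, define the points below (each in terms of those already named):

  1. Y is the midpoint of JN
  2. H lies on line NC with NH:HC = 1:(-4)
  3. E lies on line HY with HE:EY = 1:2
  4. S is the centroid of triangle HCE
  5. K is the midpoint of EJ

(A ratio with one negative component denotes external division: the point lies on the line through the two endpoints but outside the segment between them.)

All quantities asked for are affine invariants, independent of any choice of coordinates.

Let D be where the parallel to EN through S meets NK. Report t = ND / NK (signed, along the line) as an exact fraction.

t = 1/3

Set N = (0, 0), J = (1, 0), C = (0, 1); any affine frame gives the same invariant.
1. Y is the midpoint of JN ⇒ Y = (1/2, 0)
2. H lies on line NC with NH:HC = 1:(-4) ⇒ H = (0, -1/3)
3. E lies on line HY with HE:EY = 1:2 ⇒ E = (1/6, -2/9)
4. S is the centroid of triangle HCE ⇒ S = (1/18, 4/27)
5. K is the midpoint of EJ ⇒ K = (7/12, -1/9)
through S parallel to EN: direction (-1/6, 2/9); meets NK at D = (7/36, -1/27)
D = N + t·(K−N) with t = 1/3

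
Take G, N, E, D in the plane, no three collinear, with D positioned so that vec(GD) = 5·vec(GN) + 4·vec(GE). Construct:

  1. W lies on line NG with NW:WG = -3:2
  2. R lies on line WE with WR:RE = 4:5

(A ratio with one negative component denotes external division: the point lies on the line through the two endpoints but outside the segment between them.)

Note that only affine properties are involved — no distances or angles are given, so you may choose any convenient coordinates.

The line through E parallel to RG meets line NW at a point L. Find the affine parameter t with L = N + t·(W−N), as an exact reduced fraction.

Assign G = (0, 0), N = (1, 0), E = (0, 1), D = (5, 4) — the answer is frame-independent, so this choice is without loss of generality.
1. W lies on line NG with NW:WG = -3:2 ⇒ W = (-2, 0)
2. R lies on line WE with WR:RE = 4:5 ⇒ R = (-10/9, 4/9)
through E parallel to RG: direction (10/9, -4/9); meets NW at L = (5/2, 0)
L = N + t·(W−N) with t = -1/2

t = -1/2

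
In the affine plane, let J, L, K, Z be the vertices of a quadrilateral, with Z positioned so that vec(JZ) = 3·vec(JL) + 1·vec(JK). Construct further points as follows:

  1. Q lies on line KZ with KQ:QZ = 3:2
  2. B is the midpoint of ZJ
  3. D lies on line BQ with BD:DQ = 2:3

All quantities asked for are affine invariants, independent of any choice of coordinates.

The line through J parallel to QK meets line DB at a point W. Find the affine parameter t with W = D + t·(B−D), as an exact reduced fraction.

t = 7/2

Set J = (0, 0), L = (1, 0), K = (0, 1), Z = (3, 1); any affine frame gives the same invariant.
1. Q lies on line KZ with KQ:QZ = 3:2 ⇒ Q = (9/5, 1)
2. B is the midpoint of ZJ ⇒ B = (3/2, 1/2)
3. D lies on line BQ with BD:DQ = 2:3 ⇒ D = (81/50, 7/10)
through J parallel to QK: direction (-9/5, 0); meets DB at W = (6/5, 0)
W = D + t·(B−D) with t = 7/2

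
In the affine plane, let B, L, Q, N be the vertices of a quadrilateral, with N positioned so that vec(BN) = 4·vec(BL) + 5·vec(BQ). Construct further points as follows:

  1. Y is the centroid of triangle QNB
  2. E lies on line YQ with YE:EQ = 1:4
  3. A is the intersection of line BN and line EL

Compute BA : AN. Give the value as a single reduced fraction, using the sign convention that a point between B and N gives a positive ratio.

BA:AN = 27/76

Choose coordinates B = (0, 0), L = (1, 0), Q = (0, 1), N = (4, 5).
1. Y is the centroid of triangle QNB ⇒ Y = (4/3, 2)
2. E lies on line YQ with YE:EQ = 1:4 ⇒ E = (16/15, 9/5)
3. A is the intersection of line BN and line EL ⇒ A = (108/103, 135/103)
A = B + t·(N−B) with t = 27/103, so BA:AN = t:(1−t) = 27/103:76/103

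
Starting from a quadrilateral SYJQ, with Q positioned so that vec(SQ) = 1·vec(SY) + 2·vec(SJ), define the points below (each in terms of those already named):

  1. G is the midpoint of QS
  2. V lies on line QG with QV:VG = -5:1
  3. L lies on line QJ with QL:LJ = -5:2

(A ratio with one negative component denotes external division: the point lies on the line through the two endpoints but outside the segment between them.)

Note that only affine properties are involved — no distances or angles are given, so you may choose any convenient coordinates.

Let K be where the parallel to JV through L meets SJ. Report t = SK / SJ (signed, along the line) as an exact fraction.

Work in coordinates with S = (0, 0), Y = (1, 0), J = (0, 1), Q = (1, 2).
1. G is the midpoint of QS ⇒ G = (1/2, 1)
2. V lies on line QG with QV:VG = -5:1 ⇒ V = (3/8, 3/4)
3. L lies on line QJ with QL:LJ = -5:2 ⇒ L = (-2/3, 1/3)
through L parallel to JV: direction (3/8, -1/4); meets SJ at K = (0, -1/9)
K = S + t·(J−S) with t = -1/9

t = -1/9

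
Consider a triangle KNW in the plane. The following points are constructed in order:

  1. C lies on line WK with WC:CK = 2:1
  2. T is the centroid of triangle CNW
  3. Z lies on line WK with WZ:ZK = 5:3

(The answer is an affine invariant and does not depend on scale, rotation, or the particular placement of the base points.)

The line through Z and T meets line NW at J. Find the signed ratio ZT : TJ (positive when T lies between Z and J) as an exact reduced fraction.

Work in coordinates with K = (0, 0), N = (1, 0), W = (0, 1).
1. C lies on line WK with WC:CK = 2:1 ⇒ C = (0, 1/3)
2. T is the centroid of triangle CNW ⇒ T = (1/3, 4/9)
3. Z lies on line WK with WZ:ZK = 5:3 ⇒ Z = (0, 3/8)
line ZT meets NW at J = (15/29, 14/29)
T = Z + t·(J−Z) with t = 29/45, so ZT:TJ = 29/45:16/45

ZT:TJ = 29/16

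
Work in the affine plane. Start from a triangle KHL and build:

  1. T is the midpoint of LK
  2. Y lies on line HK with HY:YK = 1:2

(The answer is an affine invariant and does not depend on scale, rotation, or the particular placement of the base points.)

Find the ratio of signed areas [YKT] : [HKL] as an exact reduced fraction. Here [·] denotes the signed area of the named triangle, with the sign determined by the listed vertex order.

[YKT]:[HKL] = 1/3

Set K = (0, 0), H = (1, 0), L = (0, 1); any affine frame gives the same invariant.
1. T is the midpoint of LK ⇒ T = (0, 1/2)
2. Y lies on line HK with HY:YK = 1:2 ⇒ Y = (2/3, 0)
2·[YKT] = -1/3, 2·[HKL] = -1
[YKT]:[HKL] = -1/3:-1 = 1/3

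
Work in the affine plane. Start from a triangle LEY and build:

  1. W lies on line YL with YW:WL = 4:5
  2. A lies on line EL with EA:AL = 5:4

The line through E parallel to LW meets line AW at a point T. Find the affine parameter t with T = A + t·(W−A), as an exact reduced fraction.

t = -5/4

Choose coordinates L = (0, 0), E = (1, 0), Y = (0, 1).
1. W lies on line YL with YW:WL = 4:5 ⇒ W = (0, 5/9)
2. A lies on line EL with EA:AL = 5:4 ⇒ A = (4/9, 0)
through E parallel to LW: direction (0, 5/9); meets AW at T = (1, -25/36)
T = A + t·(W−A) with t = -5/4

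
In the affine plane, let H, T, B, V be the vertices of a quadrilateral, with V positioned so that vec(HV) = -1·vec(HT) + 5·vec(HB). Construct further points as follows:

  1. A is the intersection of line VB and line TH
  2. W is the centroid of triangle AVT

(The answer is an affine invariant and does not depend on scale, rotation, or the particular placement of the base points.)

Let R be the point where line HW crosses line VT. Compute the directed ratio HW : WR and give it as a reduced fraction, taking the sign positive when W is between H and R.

Assign H = (0, 0), T = (1, 0), B = (0, 1), V = (-1, 5) — the answer is frame-independent, so this choice is without loss of generality.
1. A is the intersection of line VB and line TH ⇒ A = (1/4, 0)
2. W is the centroid of triangle AVT ⇒ W = (1/12, 5/3)
line HW meets VT at R = (1/9, 20/9)
W = H + t·(R−H) with t = 3/4, so HW:WR = 3/4:1/4

HW:WR = 3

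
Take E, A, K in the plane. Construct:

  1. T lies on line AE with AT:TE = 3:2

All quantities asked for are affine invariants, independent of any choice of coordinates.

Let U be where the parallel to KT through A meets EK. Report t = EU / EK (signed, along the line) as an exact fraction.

Choose coordinates E = (0, 0), A = (1, 0), K = (0, 1).
1. T lies on line AE with AT:TE = 3:2 ⇒ T = (2/5, 0)
through A parallel to KT: direction (2/5, -1); meets EK at U = (0, 5/2)
U = E + t·(K−E) with t = 5/2

t = 5/2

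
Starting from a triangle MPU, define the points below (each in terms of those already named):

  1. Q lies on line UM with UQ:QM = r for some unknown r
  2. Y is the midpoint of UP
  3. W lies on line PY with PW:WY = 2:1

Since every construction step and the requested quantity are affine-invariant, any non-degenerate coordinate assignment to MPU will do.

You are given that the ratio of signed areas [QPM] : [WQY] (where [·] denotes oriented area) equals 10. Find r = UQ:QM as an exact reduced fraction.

Work in coordinates with M = (0, 0), P = (1, 0), U = (0, 1).
1. With UQ:QM = r, write λ = r/(r+1) so Q = U + λ·(M−U); Q is affine-linear in λ
2. Y is the midpoint of UP ⇒ Y = (1/2, 1/2)
3. W lies on line PY with PW:WY = 2:1 ⇒ W = (2/3, 1/3)
Every point depending on Q is an affine combination of Q and λ-independent points, so each such coordinate is linear in λ; the λ² term in each signed area is a multiple of (M−U)×(M−U) = 0, so 2·[QPM] and 2·[WQY] are each linear in λ. Evaluating at λ=0 and λ=1:
  2·[QPM] = λ − 1,   2·[WQY] = -1/6·λ
So [QPM]:[WQY] = (λ − 1) / (-1/6·λ). Setting this equal to 10:
  λ − 1 = 10·(-1/6·λ)  ⇒  λ = 3/8
Then r = λ/(1−λ) = (3/8)/(5/8) = 3/5. Check: with r = 3/5, Q = (0, 5/8) and [QPM]:[WQY] = 10 as required.

r = 3/5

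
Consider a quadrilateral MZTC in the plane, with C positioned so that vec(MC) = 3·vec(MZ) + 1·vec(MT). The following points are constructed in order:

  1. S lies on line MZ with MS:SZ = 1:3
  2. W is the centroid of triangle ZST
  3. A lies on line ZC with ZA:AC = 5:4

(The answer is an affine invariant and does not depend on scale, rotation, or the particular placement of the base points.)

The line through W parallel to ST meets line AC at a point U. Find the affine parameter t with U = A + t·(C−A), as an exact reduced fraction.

t = -7/4

Choose coordinates M = (0, 0), Z = (1, 0), T = (0, 1), C = (3, 1).
1. S lies on line MZ with MS:SZ = 1:3 ⇒ S = (1/4, 0)
2. W is the centroid of triangle ZST ⇒ W = (5/12, 1/3)
3. A lies on line ZC with ZA:AC = 5:4 ⇒ A = (19/9, 5/9)
through W parallel to ST: direction (-1/4, 1); meets AC at U = (5/9, -2/9)
U = A + t·(C−A) with t = -7/4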